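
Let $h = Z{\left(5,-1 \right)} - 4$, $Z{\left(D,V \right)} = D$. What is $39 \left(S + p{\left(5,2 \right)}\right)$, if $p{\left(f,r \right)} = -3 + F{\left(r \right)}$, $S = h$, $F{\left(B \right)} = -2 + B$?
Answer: $-78$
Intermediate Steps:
$h = 1$ ($h = 5 - 4 = 1$)
$S = 1$
$p{\left(f,r \right)} = -5 + r$ ($p{\left(f,r \right)} = -3 + \left(-2 + r\right) = -5 + r$)
$39 \left(S + p{\left(5,2 \right)}\right) = 39 \left(1 + \left(-5 + 2\right)\right) = 39 \left(1 - 3\right) = 39 \left(-2\right) = -78$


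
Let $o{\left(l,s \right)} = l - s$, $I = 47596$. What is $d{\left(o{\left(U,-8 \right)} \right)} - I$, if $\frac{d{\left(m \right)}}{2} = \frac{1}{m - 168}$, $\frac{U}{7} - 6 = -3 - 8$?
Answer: $- \frac{9281222}{195} \approx -47596.0$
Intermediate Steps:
$U = -35$ ($U = 42 + 7 \left(-3 - 8\right) = 42 + 7 \left(-11\right) = 42 - 77 = -35$)
$d{\left(m \right)} = \frac{2}{-168 + m}$ ($d{\left(m \right)} = \frac{2}{m - 168} = \frac{2}{-168 + m}$)
$d{\left(o{\left(U,-8 \right)} \right)} - I = \frac{2}{-168 - 27} - 47596 = \frac{2}{-195} - 47596 = 2 \left(- \frac{1}{195}\right) - 47596 = - \frac{2}{195} - 47596 = - \frac{9281222}{195}$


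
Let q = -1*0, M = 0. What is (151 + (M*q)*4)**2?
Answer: 22801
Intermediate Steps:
q = 0
(151 + (M*q)*4)**2 = (151 + (0*0)*4)**2 = (151 + 0*4)**2 = (151 + 0)**2 = 151**2 = 22801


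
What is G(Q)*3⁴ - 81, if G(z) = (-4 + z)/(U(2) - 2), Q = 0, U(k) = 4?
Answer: -243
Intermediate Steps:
G(z) = -2 + z/2 (G(z) = (-4 + z)/(4 - 2) = (-4 + z)/2 = (-4 + z)*(½) = -2 + z/2)
G(Q)*3⁴ - 81 = (-2 + (½)*0)*3⁴ - 81 = (-2 + 0)*81 - 81 = -2*81 - 81 = -162 - 81 = -243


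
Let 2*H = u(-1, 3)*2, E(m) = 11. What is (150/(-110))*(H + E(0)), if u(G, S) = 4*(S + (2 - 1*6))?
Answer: -105/11 ≈ -9.5455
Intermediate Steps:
u(G, S) = -16 + 4*S (u(G, S) = 4*(S + (2 - 6)) = 4*(S - 4) = 4*(-4 + S) = -16 + 4*S)
H = -4 (H = ((-16 + 4*3)*2)/2 = ((-16 + 12)*2)/2 = (-4*2)/2 = (½)*(-8) = -4)
(150/(-110))*(H + E(0)) = (150/(-110))*(-4 + 11) = (150*(-1/110))*7 = -15/11*7 = -105/11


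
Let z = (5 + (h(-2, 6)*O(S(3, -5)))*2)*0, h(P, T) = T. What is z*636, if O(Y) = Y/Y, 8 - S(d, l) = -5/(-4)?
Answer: 0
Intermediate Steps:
S(d, l) = 27/4 (S(d, l) = 8 - (-5)/(-4) = 8 - (-5)*(-1)/4 = 8 - 1*5/4 = 8 - 5/4 = 27/4)
O(Y) = 1
z = 0 (z = (5 + (6*1)*2)*0 = (5 + 6*2)*0 = (5 + 12)*0 = 17*0 = 0)
z*636 = 0*636 = 0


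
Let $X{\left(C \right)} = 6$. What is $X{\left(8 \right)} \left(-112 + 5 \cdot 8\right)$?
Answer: $-432$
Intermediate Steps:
$X{\left(8 \right)} \left(-112 + 5 \cdot 8\right) = 6 \left(-112 + 5 \cdot 8\right) = 6 \left(-112 + 40\right) = 6 \left(-72\right) = -432$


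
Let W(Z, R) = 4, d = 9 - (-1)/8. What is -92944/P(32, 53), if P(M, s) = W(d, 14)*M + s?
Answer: -92944/181 ≈ -513.50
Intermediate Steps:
d = 73/8 (d = 9 - (-1)/8 = 9 - 1*(-⅛) = 9 + ⅛ = 73/8 ≈ 9.1250)
P(M, s) = s + 4*M (P(M, s) = 4*M + s = s + 4*M)
-92944/P(32, 53) = -92944/(53 + 4*32) = -92944/(53 + 128) = -92944/181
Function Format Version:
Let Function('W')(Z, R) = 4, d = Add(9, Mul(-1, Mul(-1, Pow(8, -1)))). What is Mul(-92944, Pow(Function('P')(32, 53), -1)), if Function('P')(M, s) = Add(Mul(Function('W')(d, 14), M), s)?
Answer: Rational(-92944, 181) ≈ -513.50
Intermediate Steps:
d = Rational(73, 8) (d = Add(9, Mul(-1, Mul(-1, Rational(1, 8)))) = Add(9, Mul(-1, Rational(-1, 8))) = Add(9, Rational(1, 8)) = Rational(73, 8) ≈ 9.1250)
Function('P')(M, s) = Add(s, Mul(4, M)) (Function('P')(M, s) = Add(Mul(4, M), s) = Add(s, Mul(4, M)))
Mul(-92944, Pow(Function('P')(32, 53), -1)) = Mul(-92944, Pow(Add(53, Mul(4, 32)), -1)) = Mul(-92944, Pow(Add(53, 128), -1)) = Mul(-92944, Pow(181, -1)) = Mul(-92944, Rational(1, 181)) = Rational(-92944, 181)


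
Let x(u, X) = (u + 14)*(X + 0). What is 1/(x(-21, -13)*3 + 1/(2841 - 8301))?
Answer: 5460/1490579 ≈ 0.0036630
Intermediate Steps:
x(u, X) = X*(14 + u) (x(u, X) = (14 + u)*X = X*(14 + u))
1/(x(-21, -13)*3 + 1/(2841 - 8301)) = 1/(-13*(14 - 21)*3 + 1/(2841 - 8301)) = 1/(-13*(-7)*3 + 1/(-5460)) = 1/(91*3 - 1/5460) = 1/(273 - 1/5460) = 1/(1490579/5460) = 5460/1490579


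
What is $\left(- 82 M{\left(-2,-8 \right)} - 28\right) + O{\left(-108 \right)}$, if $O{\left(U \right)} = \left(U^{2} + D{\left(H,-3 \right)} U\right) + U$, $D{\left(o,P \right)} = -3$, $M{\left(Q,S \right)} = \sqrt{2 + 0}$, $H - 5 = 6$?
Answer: $11852 - 82 \sqrt{2} \approx 11736.0$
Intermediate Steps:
$H = 11$ ($H = 5 + 6 = 11$)
$M{\left(Q,S \right)} = \sqrt{2}$
$O{\left(U \right)} = U^{2} - 2 U$ ($O{\left(U \right)} = \left(U^{2} - 3 U\right) + U = U^{2} - 2 U$)
$\left(- 82 M{\left(-2,-8 \right)} - 28\right) + O{\left(-108 \right)} = \left(- 82 \sqrt{2} - 28\right) - 108 \left(-2 - 108\right) = \left(-28 - 82 \sqrt{2}\right) - -11880 = \left(-28 - 82 \sqrt{2}\right) + 11880 = 11852 - 82 \sqrt{2}$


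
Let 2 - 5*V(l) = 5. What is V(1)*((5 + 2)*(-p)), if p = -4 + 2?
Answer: -42/5 ≈ -8.4000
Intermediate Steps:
V(l) = -⅗ (V(l) = ⅖ - ⅕*5 = ⅖ - 1 = -⅗)
p = -2
V(1)*((5 + 2)*(-p)) = -3*(5 + 2)*(-1*(-2))/5 = -21*2/5 = -⅗*14 = -42/5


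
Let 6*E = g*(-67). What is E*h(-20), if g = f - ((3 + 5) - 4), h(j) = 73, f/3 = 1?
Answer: 4891/6 ≈ 815.17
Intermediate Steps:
f = 3 (f = 3*1 = 3)
g = -1 (g = 3 - ((3 + 5) - 4) = 3 - (8 - 4) = 3 - 1*4 = 3 - 4 = -1)
E = 67/6 (E = (-1*(-67))/6 = (⅙)*67 = 67/6 ≈ 11.167)
E*h(-20) = (67/6)*73 = 4891/6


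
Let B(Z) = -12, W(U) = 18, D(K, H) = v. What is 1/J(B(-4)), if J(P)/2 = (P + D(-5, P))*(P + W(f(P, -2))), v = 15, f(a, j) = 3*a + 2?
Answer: 1/36 ≈ 0.027778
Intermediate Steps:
f(a, j) = 2 + 3*a
D(K, H) = 15
J(P) = 2*(15 + P)*(18 + P) (J(P) = 2*((P + 15)*(P + 18)) = 2*((15 + P)*(18 + P)) = 2*(15 + P)*(18 + P))
1/J(B(-4)) = 1/(540 + 2*(-12)² + 66*(-12)) = 1/(540 + 2*144 - 792) = 1/(540 + 288 - 792) = 1/36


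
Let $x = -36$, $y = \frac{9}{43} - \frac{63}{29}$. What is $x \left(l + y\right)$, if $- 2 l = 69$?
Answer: $\frac{1636902}{1247} \approx 1312.7$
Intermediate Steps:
$y = - \frac{2448}{1247}$ ($y = 9 \cdot \frac{1}{43} - \frac{63}{29} = \frac{9}{43} - \frac{63}{29} = - \frac{2448}{1247} \approx -1.9631$)
$l = - \frac{69}{2}$ ($l = \left(- \frac{1}{2}\right) 69 = - \frac{69}{2} \approx -34.5$)
$x \left(l + y\right) = - 36 \left(- \frac{69}{2} - \frac{2448}{1247}\right) = \left(-36\right) \left(- \frac{90939}{2494}\right) = \frac{1636902}{1247}$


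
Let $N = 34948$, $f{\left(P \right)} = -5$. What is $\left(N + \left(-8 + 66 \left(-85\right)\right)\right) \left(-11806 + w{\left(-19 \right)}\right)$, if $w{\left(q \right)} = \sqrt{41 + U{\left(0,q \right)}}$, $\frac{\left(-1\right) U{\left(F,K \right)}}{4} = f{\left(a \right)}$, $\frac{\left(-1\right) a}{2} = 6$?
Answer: $-346269980 + 29330 \sqrt{61} \approx -3.4604 \cdot 10^{8}$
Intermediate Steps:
$a = -12$ ($a = \left(-2\right) 6 = -12$)
$U{\left(F,K \right)} = 20$ ($U{\left(F,K \right)} = \left(-4\right) \left(-5\right) = 20$)
$w{\left(q \right)} = \sqrt{61}$ ($w{\left(q \right)} = \sqrt{41 + 20} = \sqrt{61}$)
$\left(N + \left(-8 + 66 \left(-85\right)\right)\right) \left(-11806 + w{\left(-19 \right)}\right) = \left(34948 + \left(-8 + 66 \left(-85\right)\right)\right) \left(-11806 + \sqrt{61}\right) = \left(34948 - 5618\right) \left(-11806 + \sqrt{61}\right) = 29330 \left(-11806 + \sqrt{61}\right) = -346269980 + 29330 \sqrt{61}$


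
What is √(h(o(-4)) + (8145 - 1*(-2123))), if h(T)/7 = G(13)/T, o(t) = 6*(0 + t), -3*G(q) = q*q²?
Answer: 5*√60374/12 ≈ 102.38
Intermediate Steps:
G(q) = -q³/3 (G(q) = -q*q²/3 = -q³/3)
o(t) = 6*t
h(T) = -15379/(3*T) (h(T) = 7*((-⅓*13³)/T) = 7*((-⅓*2197)/T) = 7*(-2197/(3*T)) = -15379/(3*T))
√(h(o(-4)) + (8145 - 1*(-2123))) = √(-15379/(3*(6*(-4))) + (8145 - 1*(-2123))) = √(-15379/3/(-24) + (8145 + 2123)) = √(-15379/3*(-1/24) + 10268) = √(15379/72 + 10268) = √(754675/72) = 5*√60374/12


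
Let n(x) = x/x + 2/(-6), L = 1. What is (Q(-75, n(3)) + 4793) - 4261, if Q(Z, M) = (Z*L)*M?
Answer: 482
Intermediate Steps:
n(x) = 2/3 (n(x) = 1 + 2*(-1/6) = 1 - 1/3 = 2/3)
Q(Z, M) = M*Z (Q(Z, M) = (Z*1)*M = Z*M = M*Z)
(Q(-75, n(3)) + 4793) - 4261 = ((2/3)*(-75) + 4793) - 4261 = (-50 + 4793) - 4261 = 4743 - 4261 = 482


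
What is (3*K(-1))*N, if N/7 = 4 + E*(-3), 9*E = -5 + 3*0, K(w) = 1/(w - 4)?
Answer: -119/5 ≈ -23.800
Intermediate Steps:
K(w) = 1/(-4 + w)
E = -5/9 (E = (-5 + 3*0)/9 = (-5 + 0)/9 = (⅑)*(-5) = -5/9 ≈ -0.55556)
N = 119/3 (N = 7*(4 - 5/9*(-3)) = 7*(4 + 5/3) = 7*(17/3) = 119/3 ≈ 39.667)
(3*K(-1))*N = (3/(-4 - 1))*(119/3) = (3/(-5))*(119/3) = (3*(-⅕))*(119/3) = -⅗*119/3 = -119/5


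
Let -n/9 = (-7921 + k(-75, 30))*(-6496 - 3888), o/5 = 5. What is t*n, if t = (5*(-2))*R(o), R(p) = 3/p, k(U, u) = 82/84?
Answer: 31087297296/35 ≈ 8.8821e+8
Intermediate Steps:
o = 25 (o = 5*5 = 25)
k(U, u) = 41/42 (k(U, u) = 82*(1/84) = 41/42)
n = -5181216216/7 (n = -9*(-7921 + 41/42)*(-6496 - 3888) = -(-997923)*(-10384)/14 = -9*1727072072/21 = -5181216216/7 ≈ -7.4017e+8)
t = -6/5 (t = (5*(-2))*(3/25) = -30/25 = -10*3/25 = -6/5 ≈ -1.2000)
t*n = -6/5*(-5181216216/7) = 31087297296/35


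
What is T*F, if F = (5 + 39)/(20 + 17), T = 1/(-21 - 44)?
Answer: -44/2405 ≈ -0.018295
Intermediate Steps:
T = -1/65 (T = 1/(-65) = -1/65 ≈ -0.015385)
F = 44/37 ≈ 1.1892
T*F = -1/65*44/37 = -44/2405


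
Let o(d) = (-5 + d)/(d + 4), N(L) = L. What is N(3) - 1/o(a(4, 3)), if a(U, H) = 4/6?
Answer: 53/13 ≈ 4.0769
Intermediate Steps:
a(U, H) = 2/3 (a(U, H) = 4*(1/6) = 2/3)
o(d) = (-5 + d)/(4 + d)
N(3) - 1/o(a(4, 3)) = 3 - 1/((-5 + 2/3)/(4 + 2/3)) = 3 - 1/(-13/3/(14/3)) = 3 - 1/((3/14)*(-13/3)) = 3 - 1/(-13/14) = 3 - 14/13*(-1) = 3 + 14/13 = 53/13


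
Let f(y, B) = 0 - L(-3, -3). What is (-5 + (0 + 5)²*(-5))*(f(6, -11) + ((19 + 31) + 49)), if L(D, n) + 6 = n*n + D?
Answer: -12870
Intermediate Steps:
L(D, n) = -6 + D + n² (L(D, n) = -6 + (n*n + D) = -6 + (n² + D) = -6 + (D + n²) = -6 + D + n²)
f(y, B) = 0 (f(y, B) = 0 - (-6 - 3 + (-3)²) = 0 - (-6 - 3 + 9) = 0 - 1*0 = 0 + 0 = 0)
(-5 + (0 + 5)²*(-5))*(f(6, -11) + ((19 + 31) + 49)) = (-5 + (0 + 5)²*(-5))*(0 + ((19 + 31) + 49)) = (-5 + 5²*(-5))*(0 + (50 + 49)) = (-5 + 25*(-5))*(0 + 99) = (-5 - 125)*99 = -130*99 = -12870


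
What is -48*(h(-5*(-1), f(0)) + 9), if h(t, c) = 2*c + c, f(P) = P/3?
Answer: -432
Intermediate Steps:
f(P) = P/3 (f(P) = P*(⅓) = P/3)
h(t, c) = 3*c
-48*(h(-5*(-1), f(0)) + 9) = -48*(3*((⅓)*0) + 9) = -48*(3*0 + 9) = -48*(0 + 9) = -48*9 = -432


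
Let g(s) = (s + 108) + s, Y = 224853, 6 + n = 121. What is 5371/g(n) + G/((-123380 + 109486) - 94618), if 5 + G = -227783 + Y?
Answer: 291904991/18338528 ≈ 15.918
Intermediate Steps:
n = 115 (n = -6 + 121 = 115)
g(s) = 108 + 2*s (g(s) = (108 + s) + s = 108 + 2*s)
G = -2935 (G = -5 + (-227783 + 224853) = -5 - 2930 = -2935)
5371/g(n) + G/((-123380 + 109486) - 94618) = 5371/(108 + 2*115) - 2935/((-123380 + 109486) - 94618) = 5371/(108 + 230) - 2935/(-13894 - 94618) = 5371/338 - 2935/(-108512) = 5371*(1/338) - 2935*(-1/108512) = 5371/338 + 2935/108512 = 291904991/18338528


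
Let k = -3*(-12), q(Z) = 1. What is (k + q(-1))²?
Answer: 1369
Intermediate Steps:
k = 36
(k + q(-1))² = (36 + 1)² = 37² = 1369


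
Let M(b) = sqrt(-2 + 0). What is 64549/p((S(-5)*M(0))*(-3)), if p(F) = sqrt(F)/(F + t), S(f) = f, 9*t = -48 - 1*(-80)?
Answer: 64549*2**(3/4)*sqrt(15)*I**(3/2)*(-32 - 135*I*sqrt(2))/270 ≈ 2.4546e+5 + 1.7499e+5*I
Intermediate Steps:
t = 32/9 (t = (-48 - 1*(-80))/9 = (-48 + 80)/9 = (1/9)*32 = 32/9 ≈ 3.5556)
M(b) = I*sqrt(2) (M(b) = sqrt(-2) = I*sqrt(2))
p(F) = sqrt(F)/(32/9 + F) (p(F) = sqrt(F)/(F + 32/9) = sqrt(F)/(32/9 + F))
64549/p((S(-5)*M(0))*(-3)) = 64549/((9*sqrt(-5*I*sqrt(2)*(-3))/(32 + 9*(-5*I*sqrt(2)*(-3))))) = 64549/((9*sqrt(15*I*sqrt(2))/(32 + 9*(15*I*sqrt(2))))) = 64549/((9*(2**(1/4)*sqrt(15)*sqrt(I))/(32 + 135*I*sqrt(2)))) = 64549/((9*2**(1/4)*sqrt(15)*sqrt(I)/(32 + 135*I*sqrt(2)))) = 64549*(-2**(3/4)*sqrt(15)*I**(3/2)*(32 + 135*I*sqrt(2))/270) = -64549*2**(3/4)*sqrt(15)*I**(3/2)*(32 + 135*I*sqrt(2))/270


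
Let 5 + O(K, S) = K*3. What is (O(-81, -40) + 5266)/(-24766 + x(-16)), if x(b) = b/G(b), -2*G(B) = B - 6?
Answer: -27599/136221 ≈ -0.20260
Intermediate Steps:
G(B) = 3 - B/2 (G(B) = -(B - 6)/2 = -(-6 + B)/2 = 3 - B/2)
O(K, S) = -5 + 3*K (O(K, S) = -5 + K*3 = -5 + 3*K)
x(b) = b/(3 - b/2)
(O(-81, -40) + 5266)/(-24766 + x(-16)) = ((-5 + 3*(-81)) + 5266)/(-24766 - 2*(-16)/(-6 - 16)) = ((-5 - 243) + 5266)/(-24766 - 2*(-16)/(-22)) = (-248 + 5266)/(-24766 - 2*(-16)*(-1/22)) = 5018/(-24766 - 16/11) = 5018/(-272442/11) = 5018*(-11/272442) = -27599/136221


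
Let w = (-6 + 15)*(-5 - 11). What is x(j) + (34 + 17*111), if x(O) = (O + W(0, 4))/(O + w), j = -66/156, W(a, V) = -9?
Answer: 1442720/751 ≈ 1921.1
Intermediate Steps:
w = -144 (w = 9*(-16) = -144)
j = -11/26 (j = -66*1/156 = -11/26 ≈ -0.42308)
x(O) = (-9 + O)/(-144 + O) (x(O) = (O - 9)/(O - 144) = (-9 + O)/(-144 + O))
x(j) + (34 + 17*111) = (-9 - 11/26)/(-144 - 11/26) + (34 + 17*111) = -245/26/(-3755/26) + (34 + 1887) = -26/3755*(-245/26) + 1921 = 49/751 + 1921 = 1442720/751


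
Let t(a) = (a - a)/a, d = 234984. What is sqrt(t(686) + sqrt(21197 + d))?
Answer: 256181**(1/4) ≈ 22.498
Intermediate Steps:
t(a) = 0 (t(a) = 0/a = 0)
sqrt(t(686) + sqrt(21197 + d)) = sqrt(0 + sqrt(21197 + 234984)) = sqrt(0 + sqrt(256181)) = sqrt(sqrt(256181)) = 256181**(1/4)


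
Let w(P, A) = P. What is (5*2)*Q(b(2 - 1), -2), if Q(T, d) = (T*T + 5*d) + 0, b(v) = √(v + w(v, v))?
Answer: -80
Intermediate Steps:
b(v) = √2*√v (b(v) = √(v + v) = √(2*v) = √2*√v)
Q(T, d) = T² + 5*d (Q(T, d) = (T² + 5*d) + 0 = T² + 5*d)
(5*2)*Q(b(2 - 1), -2) = (5*2)*((√2*√(2 - 1))² + 5*(-2)) = 10*((√2*√1)² - 10) = 10*((√2*1)² - 10) = 10*((√2)² - 10) = 10*(2 - 10) = 10*(-8) = -80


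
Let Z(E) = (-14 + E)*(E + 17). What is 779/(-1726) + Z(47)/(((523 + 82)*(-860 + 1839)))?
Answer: -41613863/92936470 ≈ -0.44777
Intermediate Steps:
Z(E) = (-14 + E)*(17 + E)
779/(-1726) + Z(47)/(((523 + 82)*(-860 + 1839))) = 779/(-1726) + (-238 + 47**2 + 3*47)/(((523 + 82)*(-860 + 1839))) = 779*(-1/1726) + (-238 + 2209 + 141)/((605*979)) = -779/1726 + 2112/592295 = -779/1726 + 2112*(1/592295) = -779/1726 + 192/53845 = -41613863/92936470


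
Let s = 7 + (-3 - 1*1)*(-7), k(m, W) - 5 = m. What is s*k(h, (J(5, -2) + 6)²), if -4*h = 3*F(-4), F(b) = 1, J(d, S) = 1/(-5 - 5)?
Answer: 595/4 ≈ 148.75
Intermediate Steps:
J(d, S) = -⅒ (J(d, S) = 1/(-10) = -⅒)
h = -¾ (h = -3/4 = -¼*3 = -¾ ≈ -0.75000)
k(m, W) = 5 + m
s = 35 (s = 7 + (-3 - 1)*(-7) = 7 - 4*(-7) = 7 + 28 = 35)
s*k(h, (J(5, -2) + 6)²) = 35*(5 - ¾) = 35*(17/4) = 595/4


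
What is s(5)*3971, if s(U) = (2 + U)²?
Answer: 194579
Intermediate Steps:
s(5)*3971 = (2 + 5)²*3971 = 7²*3971 = 49*3971 = 194579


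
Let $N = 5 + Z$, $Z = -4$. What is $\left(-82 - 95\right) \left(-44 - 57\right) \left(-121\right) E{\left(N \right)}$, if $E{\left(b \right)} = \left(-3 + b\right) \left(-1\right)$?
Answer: $-4326234$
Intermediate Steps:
$N = 1$ ($N = 5 - 4 = 1$)
$E{\left(b \right)} = 3 - b$
$\left(-82 - 95\right) \left(-44 - 57\right) \left(-121\right) E{\left(N \right)} = \left(-82 - 95\right) \left(-44 - 57\right) \left(-121\right) \left(3 - 1\right) = \left(-177\right) \left(-101\right) \left(-121\right) \left(3 - 1\right) = 17877 \left(-121\right) 2 = \left(-2163117\right) 2 = -4326234$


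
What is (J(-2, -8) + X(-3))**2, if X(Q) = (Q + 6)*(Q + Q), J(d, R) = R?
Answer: 676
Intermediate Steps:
X(Q) = 2*Q*(6 + Q) (X(Q) = (6 + Q)*(2*Q) = 2*Q*(6 + Q))
(J(-2, -8) + X(-3))**2 = (-8 + 2*(-3)*(6 - 3))**2 = (-8 + 2*(-3)*3)**2 = (-8 - 18)**2 = (-26)**2 = 676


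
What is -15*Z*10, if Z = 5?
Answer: -750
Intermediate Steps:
-15*Z*10 = -15*5*10 = -75*10 = -750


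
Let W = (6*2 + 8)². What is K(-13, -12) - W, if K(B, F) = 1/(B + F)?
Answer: -10001/25 ≈ -400.04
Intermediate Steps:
W = 400 (W = (12 + 8)² = 20² = 400)
K(-13, -12) - W = 1/(-13 - 12) - 1*400 = 1/(-25) - 400 = -1/25 - 400 = -10001/25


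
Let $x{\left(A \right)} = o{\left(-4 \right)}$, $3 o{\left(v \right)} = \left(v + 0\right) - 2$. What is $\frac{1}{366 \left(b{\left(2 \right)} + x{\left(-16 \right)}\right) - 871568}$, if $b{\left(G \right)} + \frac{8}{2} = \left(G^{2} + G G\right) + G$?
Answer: $- \frac{1}{870104} \approx -1.1493 \cdot 10^{-6}$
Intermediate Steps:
$o{\left(v \right)} = - \frac{2}{3} + \frac{v}{3}$ ($o{\left(v \right)} = \frac{\left(v + 0\right) - 2}{3} = \frac{v - 2}{3} = \frac{-2 + v}{3} = - \frac{2}{3} + \frac{v}{3}$)
$x{\left(A \right)} = -2$ ($x{\left(A \right)} = - \frac{2}{3} + \frac{1}{3} \left(-4\right) = - \frac{2}{3} - \frac{4}{3} = -2$)
$b{\left(G \right)} = -4 + G + 2 G^{2}$ ($b{\left(G \right)} = -4 + \left(\left(G^{2} + G G\right) + G\right) = -4 + \left(\left(G^{2} + G^{2}\right) + G\right) = -4 + \left(2 G^{2} + G\right) = -4 + \left(G + 2 G^{2}\right) = -4 + G + 2 G^{2}$)
$\frac{1}{366 \left(b{\left(2 \right)} + x{\left(-16 \right)}\right) - 871568} = \frac{1}{366 \left(\left(-4 + 2 + 2 \cdot 2^{2}\right) - 2\right) - 871568} = \frac{1}{366 \left(\left(-4 + 2 + 2 \cdot 4\right) - 2\right) - 871568} = \frac{1}{366 \left(\left(-4 + 2 + 8\right) - 2\right) - 871568} = \frac{1}{366 \left(6 - 2\right) - 871568} = \frac{1}{366 \cdot 4 - 871568} = \frac{1}{1464 - 871568} = \frac{1}{-870104} = - \frac{1}{870104}$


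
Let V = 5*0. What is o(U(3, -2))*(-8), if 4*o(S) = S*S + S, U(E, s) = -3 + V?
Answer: -12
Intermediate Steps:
V = 0
U(E, s) = -3 (U(E, s) = -3 + 0 = -3)
o(S) = S/4 + S²/4 (o(S) = (S*S + S)/4 = (S² + S)/4 = (S + S²)/4 = S/4 + S²/4)
o(U(3, -2))*(-8) = ((¼)*(-3)*(1 - 3))*(-8) = ((¼)*(-3)*(-2))*(-8) = (3/2)*(-8) = -12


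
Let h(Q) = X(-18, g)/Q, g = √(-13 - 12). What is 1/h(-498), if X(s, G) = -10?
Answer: 249/5 ≈ 49.800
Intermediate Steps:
g = 5*I (g = √(-25) = 5*I ≈ 5.0*I)
h(Q) = -10/Q
1/h(-498) = 1/(-10/(-498)) = 1/(-10*(-1/498)) = 1/(5/249) = 249/5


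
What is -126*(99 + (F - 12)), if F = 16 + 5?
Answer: -13608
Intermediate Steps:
F = 21
-126*(99 + (F - 12)) = -126*(99 + (21 - 12)) = -126*(99 + 9) = -126*108 = -13608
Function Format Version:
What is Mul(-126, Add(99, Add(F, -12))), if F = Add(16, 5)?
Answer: -13608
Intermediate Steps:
F = 21
Mul(-126, Add(99, Add(F, -12))) = Mul(-126, Add(99, Add(21, -12))) = Mul(-126, Add(99, 9)) = Mul(-126, 108) = -13608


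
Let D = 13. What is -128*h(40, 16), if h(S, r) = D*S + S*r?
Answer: -148480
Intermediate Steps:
h(S, r) = 13*S + S*r
-128*h(40, 16) = -5120*(13 + 16) = -5120*29 = -128*1160 = -148480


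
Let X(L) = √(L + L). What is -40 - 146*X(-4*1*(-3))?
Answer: -40 - 292*√6 ≈ -755.25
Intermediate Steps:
X(L) = √2*√L (X(L) = √(2*L) = √2*√L)
-40 - 146*X(-4*1*(-3)) = -40 - 146*√2*√(-4*1*(-3)) = -40 - 146*√2*√(-4*(-3)) = -40 - 146*√2*√12 = -40 - 146*√2*2*√3 = -40 - 292*√6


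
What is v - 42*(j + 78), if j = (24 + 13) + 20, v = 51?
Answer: -5619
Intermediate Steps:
j = 57 (j = 37 + 20 = 57)
v - 42*(j + 78) = 51 - 42*(57 + 78) = 51 - 42*135 = 51 - 5670 = -5619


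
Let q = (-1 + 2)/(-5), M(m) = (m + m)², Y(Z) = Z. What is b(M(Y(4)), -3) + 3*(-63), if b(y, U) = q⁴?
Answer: -118124/625 ≈ -189.00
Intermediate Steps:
M(m) = 4*m² (M(m) = (2*m)² = 4*m²)
q = -⅕ (q = 1*(-⅕) = -⅕ ≈ -0.20000)
b(y, U) = 1/625 (b(y, U) = (-⅕)⁴ = 1/625)
b(M(Y(4)), -3) + 3*(-63) = 1/625 + 3*(-63) = 1/625 - 189 = -118124/625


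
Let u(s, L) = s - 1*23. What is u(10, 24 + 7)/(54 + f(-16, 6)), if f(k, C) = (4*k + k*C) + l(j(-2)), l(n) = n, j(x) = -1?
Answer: 13/107 ≈ 0.12150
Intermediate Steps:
u(s, L) = -23 + s (u(s, L) = s - 23 = -23 + s)
f(k, C) = -1 + 4*k + C*k (f(k, C) = (4*k + k*C) - 1 = (4*k + C*k) - 1 = -1 + 4*k + C*k)
u(10, 24 + 7)/(54 + f(-16, 6)) = (-23 + 10)/(54 + (-1 + 4*(-16) + 6*(-16))) = -13/(54 + (-1 - 64 - 96)) = -13/(54 - 161) = -13/(-107) = -1/107*(-13) = 13/107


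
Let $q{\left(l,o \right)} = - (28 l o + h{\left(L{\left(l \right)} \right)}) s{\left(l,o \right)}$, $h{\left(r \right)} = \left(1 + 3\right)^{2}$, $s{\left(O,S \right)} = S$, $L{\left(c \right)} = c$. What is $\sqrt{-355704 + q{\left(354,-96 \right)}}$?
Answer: $6 i \sqrt{2547310} \approx 9576.2 i$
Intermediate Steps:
$h{\left(r \right)} = 16$ ($h{\left(r \right)} = 4^{2} = 16$)
$q{\left(l,o \right)} = o \left(-16 - 28 l o\right)$ ($q{\left(l,o \right)} = - (28 l o + 16) o = - (16 + 28 l o) o = \left(-16 - 28 l o\right) o = o \left(-16 - 28 l o\right)$)
$\sqrt{-355704 + q{\left(354,-96 \right)}} = \sqrt{-355704 - - 384 \left(4 + 7 \cdot 354 \left(-96\right)\right)} = \sqrt{-355704 - - 384 \left(4 - 237888\right)} = \sqrt{-355704 - \left(-384\right) \left(-237884\right)} = \sqrt{-355704 - 91347456} = \sqrt{-91703160} = 6 i \sqrt{2547310}$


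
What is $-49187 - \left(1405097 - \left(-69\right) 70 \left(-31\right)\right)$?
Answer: $-1304554$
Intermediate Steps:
$-49187 - \left(1405097 - \left(-69\right) 70 \left(-31\right)\right) = -49187 - \left(1405097 - \left(-4830\right) \left(-31\right)\right) = -49187 - \left(1405097 - 149730\right) = -49187 - 1255367 = -1304554$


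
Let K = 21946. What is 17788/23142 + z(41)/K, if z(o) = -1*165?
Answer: 193278509/253937166 ≈ 0.76113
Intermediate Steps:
z(o) = -165
17788/23142 + z(41)/K = 17788/23142 - 165/21946 = 17788*(1/23142) - 165*1/21946 = 8894/11571 - 165/21946 = 193278509/253937166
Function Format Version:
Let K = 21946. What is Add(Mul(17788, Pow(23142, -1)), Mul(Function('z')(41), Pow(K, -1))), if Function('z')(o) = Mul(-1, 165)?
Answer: Rational(193278509, 253937166) ≈ 0.76113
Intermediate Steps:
Function('z')(o) = -165
Add(Mul(17788, Pow(23142, -1)), Mul(Function('z')(41), Pow(K, -1))) = Add(Mul(17788, Pow(23142, -1)), Mul(-165, Pow(21946, -1))) = Add(Mul(17788, Rational(1, 23142)), Mul(-165, Rational(1, 21946))) = Add(Rational(8894, 11571), Rational(-165, 21946)) = Rational(193278509, 253937166)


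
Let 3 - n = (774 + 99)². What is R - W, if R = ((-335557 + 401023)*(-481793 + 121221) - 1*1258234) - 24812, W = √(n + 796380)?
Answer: -23606489598 - 3*√3806 ≈ -2.3606e+10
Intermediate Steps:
n = -762126 (n = 3 - (774 + 99)² = 3 - 1*873² = 3 - 1*762129 = 3 - 762129 = -762126)
W = 3*√3806 (W = √(-762126 + 796380) = √34254 = 3*√3806 ≈ 185.08)
R = -23606489598 (R = (65466*(-360572) - 1258234) - 24812 = (-23605206552 - 1258234) - 24812 = -23606464786 - 24812 = -23606489598)
R - W = -23606489598 - 3*√3806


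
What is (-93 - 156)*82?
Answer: -20418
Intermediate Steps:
(-93 - 156)*82 = -249*82 = -20418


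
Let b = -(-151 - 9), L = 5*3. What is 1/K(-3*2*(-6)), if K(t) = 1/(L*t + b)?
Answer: 700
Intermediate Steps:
L = 15
b = 160 (b = -1*(-160) = 160)
K(t) = 1/(160 + 15*t) (K(t) = 1/(15*t + 160) = 1/(160 + 15*t))
1/K(-3*2*(-6)) = 1/(1/(5*(32 + 3*(-3*2*(-6))))) = 1/(1/(5*(32 + 3*(-6*(-6))))) = 1/(1/(5*(32 + 3*36))) = 1/(1/(5*(32 + 108))) = 1/((1/5)/140) = 1/((1/5)*(1/140)) = 1/(1/700) = 700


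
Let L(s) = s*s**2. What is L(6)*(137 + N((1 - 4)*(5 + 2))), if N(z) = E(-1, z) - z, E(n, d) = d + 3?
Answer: 30240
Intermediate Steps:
E(n, d) = 3 + d
L(s) = s**3
N(z) = 3 (N(z) = (3 + z) - z = 3)
L(6)*(137 + N((1 - 4)*(5 + 2))) = 6**3*(137 + 3) = 216*140 = 30240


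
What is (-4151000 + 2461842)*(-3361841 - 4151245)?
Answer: 12690789321588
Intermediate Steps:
(-4151000 + 2461842)*(-3361841 - 4151245) = -1689158*(-7513086) = 12690789321588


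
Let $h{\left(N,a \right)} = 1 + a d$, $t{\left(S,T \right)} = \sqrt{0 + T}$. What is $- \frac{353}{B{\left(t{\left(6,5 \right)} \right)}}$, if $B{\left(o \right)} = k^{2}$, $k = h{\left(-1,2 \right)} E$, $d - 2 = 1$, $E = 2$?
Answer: $- \frac{353}{196} \approx -1.801$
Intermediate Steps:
$d = 3$ ($d = 2 + 1 = 3$)
$t{\left(S,T \right)} = \sqrt{T}$
$h{\left(N,a \right)} = 1 + 3 a$ ($h{\left(N,a \right)} = 1 + a 3 = 1 + 3 a$)
$k = 14$ ($k = \left(1 + 3 \cdot 2\right) 2 = \left(1 + 6\right) 2 = 7 \cdot 2 = 14$)
$B{\left(o \right)} = 196$ ($B{\left(o \right)} = 14^{2} = 196$)
$- \frac{353}{B{\left(t{\left(6,5 \right)} \right)}} = - \frac{353}{196}$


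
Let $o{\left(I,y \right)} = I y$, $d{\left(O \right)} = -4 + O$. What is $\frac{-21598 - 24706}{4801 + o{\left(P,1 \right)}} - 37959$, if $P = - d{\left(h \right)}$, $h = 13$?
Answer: $- \frac{22743229}{599} \approx -37969.0$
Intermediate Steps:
$P = -9$ ($P = - (-4 + 13) = \left(-1\right) 9 = -9$)
$\frac{-21598 - 24706}{4801 + o{\left(P,1 \right)}} - 37959 = \frac{-21598 - 24706}{4801 - 9} - 37959 = - \frac{46304}{4801 - 9} - 37959 = - \frac{46304}{4792} - 37959 = \left(-46304\right) \frac{1}{4792} - 37959 = - \frac{5788}{599} - 37959 = - \frac{22743229}{599}$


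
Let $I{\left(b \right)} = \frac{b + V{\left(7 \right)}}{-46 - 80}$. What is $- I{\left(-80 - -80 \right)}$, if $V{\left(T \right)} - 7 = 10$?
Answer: $\frac{17}{126} \approx 0.13492$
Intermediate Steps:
$V{\left(T \right)} = 17$ ($V{\left(T \right)} = 7 + 10 = 17$)
$I{\left(b \right)} = - \frac{17}{126} - \frac{b}{126}$ ($I{\left(b \right)} = \frac{b + 17}{-46 - 80} = \frac{17 + b}{-126} = \left(17 + b\right) \left(- \frac{1}{126}\right) = - \frac{17}{126} - \frac{b}{126}$)
$- I{\left(-80 - -80 \right)} = - (- \frac{17}{126} - \frac{-80 - -80}{126}) = - (- \frac{17}{126} - \frac{-80 + 80}{126}) = - (- \frac{17}{126} - 0) = - (- \frac{17}{126} + 0) = \left(-1\right) \left(- \frac{17}{126}\right) = \frac{17}{126}$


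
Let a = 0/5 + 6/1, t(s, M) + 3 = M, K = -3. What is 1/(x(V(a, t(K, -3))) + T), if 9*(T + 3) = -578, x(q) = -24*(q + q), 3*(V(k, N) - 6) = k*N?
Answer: 9/1987 ≈ 0.0045294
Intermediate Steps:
t(s, M) = -3 + M
a = 6 (a = 0*(⅕) + 6*1 = 0 + 6 = 6)
V(k, N) = 6 + N*k/3 (V(k, N) = 6 + (k*N)/3 = 6 + (N*k)/3 = 6 + N*k/3)
x(q) = -48*q
T = -605/9 (T = -3 + (⅑)*(-578) = -3 - 578/9 = -605/9 ≈ -67.222)
1/(x(V(a, t(K, -3))) + T) = 1/(-48*(6 + (⅓)*(-3 - 3)*6) - 605/9) = 1/(-48*(6 + (⅓)*(-6)*6) - 605/9) = 1/(-48*(6 - 12) - 605/9) = 1/(-48*(-6) - 605/9) = 1/(288 - 605/9) = 1/(1987/9) = 9/1987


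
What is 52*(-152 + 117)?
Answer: -1820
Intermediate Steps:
52*(-152 + 117) = 52*(-35) = -1820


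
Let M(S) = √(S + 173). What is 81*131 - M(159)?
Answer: 10611 - 2*√83 ≈ 10593.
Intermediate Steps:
M(S) = √(173 + S)
81*131 - M(159) = 81*131 - √(173 + 159) = 10611 - √332 = 10611 - 2*√83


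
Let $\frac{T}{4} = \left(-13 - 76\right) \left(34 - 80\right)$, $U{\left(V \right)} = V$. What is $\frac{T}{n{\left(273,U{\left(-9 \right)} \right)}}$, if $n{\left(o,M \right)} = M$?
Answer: $- \frac{16376}{9} \approx -1819.6$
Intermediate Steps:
$T = 16376$ ($T = 4 \left(-13 - 76\right) \left(34 - 80\right) = 4 \left(- 89 \left(34 - 80\right)\right) = 4 \left(\left(-89\right) \left(-46\right)\right) = 4 \cdot 4094 = 16376$)
$\frac{T}{n{\left(273,U{\left(-9 \right)} \right)}} = \frac{16376}{-9} = 16376 \left(- \frac{1}{9}\right) = - \frac{16376}{9}$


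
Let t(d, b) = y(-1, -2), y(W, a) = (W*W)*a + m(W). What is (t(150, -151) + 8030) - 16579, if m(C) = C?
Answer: -8552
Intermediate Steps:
y(W, a) = W + a*W**2 (y(W, a) = (W*W)*a + W = W**2*a + W = a*W**2 + W = W + a*W**2)
t(d, b) = -3 (t(d, b) = -(1 - 1*(-2)) = -(1 + 2) = -1*3 = -3)
(t(150, -151) + 8030) - 16579 = (-3 + 8030) - 16579 = 8027 - 16579 = -8552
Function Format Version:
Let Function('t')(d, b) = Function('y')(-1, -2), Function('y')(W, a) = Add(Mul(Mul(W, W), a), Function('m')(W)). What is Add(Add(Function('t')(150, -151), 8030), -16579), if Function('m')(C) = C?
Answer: -8552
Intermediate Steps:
Function('y')(W, a) = Add(W, Mul(a, Pow(W, 2))) (Function('y')(W, a) = Add(Mul(Mul(W, W), a), W) = Add(Mul(Pow(W, 2), a), W) = Add(Mul(a, Pow(W, 2)), W) = Add(W, Mul(a, Pow(W, 2))))
Function('t')(d, b) = -3 (Function('t')(d, b) = Mul(-1, Add(1, Mul(-1, -2))) = Mul(-1, Add(1, 2)) = Mul(-1, 3) = -3)
Add(Add(Function('t')(150, -151), 8030), -16579) = Add(Add(-3, 8030), -16579) = Add(8027, -16579) = -8552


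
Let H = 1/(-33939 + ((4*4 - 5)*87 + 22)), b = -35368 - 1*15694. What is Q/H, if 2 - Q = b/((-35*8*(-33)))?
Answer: -5209328/21 ≈ -2.4806e+5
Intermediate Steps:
b = -51062 (b = -35368 - 15694 = -51062)
H = -1/32960 (H = 1/(-33939 + ((16 - 5)*87 + 22)) = 1/(-33939 + (11*87 + 22)) = 1/(-33939 + (957 + 22)) = 1/(-33939 + 979) = 1/(-32960) = -1/32960 ≈ -3.0340e-5)
Q = 3161/420 (Q = 2 - (-51062)/(-35*8*(-33)) = 2 - (-51062)/((-280*(-33))) = 2 - (-51062)/9240 = 2 - 1*(-2321/420) = 2 + 2321/420 = 3161/420 ≈ 7.5262)
Q/H = 3161/(420*(-1/32960)) = (3161/420)*(-32960) = -5209328/21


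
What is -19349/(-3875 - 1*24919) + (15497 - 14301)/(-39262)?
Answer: 362621407/565255014 ≈ 0.64152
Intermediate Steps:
-19349/(-3875 - 1*24919) + (15497 - 14301)/(-39262) = -19349/(-3875 - 24919) + 1196*(-1/39262) = -19349/(-28794) - 598/19631 = -19349*(-1/28794) - 598/19631 = 19349/28794 - 598/19631 = 362621407/565255014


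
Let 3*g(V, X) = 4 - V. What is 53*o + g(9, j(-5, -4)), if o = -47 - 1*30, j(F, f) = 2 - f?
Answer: -12248/3 ≈ -4082.7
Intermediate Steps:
g(V, X) = 4/3 - V/3 (g(V, X) = (4 - V)/3 = 4/3 - V/3)
o = -77 (o = -47 - 30 = -77)
53*o + g(9, j(-5, -4)) = 53*(-77) + (4/3 - 1/3*9) = -4081 + (4/3 - 3) = -4081 - 5/3 = -12248/3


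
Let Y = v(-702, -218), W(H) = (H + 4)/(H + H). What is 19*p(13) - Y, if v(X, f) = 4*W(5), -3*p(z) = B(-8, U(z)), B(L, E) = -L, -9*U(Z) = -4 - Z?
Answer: -814/15 ≈ -54.267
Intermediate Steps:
U(Z) = 4/9 + Z/9 (U(Z) = -(-4 - Z)/9 = 4/9 + Z/9)
W(H) = (4 + H)/(2*H) (W(H) = (4 + H)/((2*H)) = (4 + H)*(1/(2*H)) = (4 + H)/(2*H))
p(z) = -8/3 (p(z) = -(-1)*(-8)/3 = -⅓*8 = -8/3)
v(X, f) = 18/5 (v(X, f) = 4*((½)*(4 + 5)/5) = 4*((½)*(⅕)*9) = 4*(9/10) = 18/5)
Y = 18/5 ≈ 3.6000
19*p(13) - Y = 19*(-8/3) - 1*18/5 = -152/3 - 18/5 = -814/15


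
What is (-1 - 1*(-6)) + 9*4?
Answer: 41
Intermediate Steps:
(-1 - 1*(-6)) + 9*4 = (-1 + 6) + 36 = 5 + 36 = 41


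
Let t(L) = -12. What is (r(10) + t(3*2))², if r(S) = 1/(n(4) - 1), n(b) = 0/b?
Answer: 169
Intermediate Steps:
n(b) = 0
r(S) = -1 (r(S) = 1/(0 - 1) = 1/(-1) = -1)
(r(10) + t(3*2))² = (-1 - 12)² = (-13)² = 169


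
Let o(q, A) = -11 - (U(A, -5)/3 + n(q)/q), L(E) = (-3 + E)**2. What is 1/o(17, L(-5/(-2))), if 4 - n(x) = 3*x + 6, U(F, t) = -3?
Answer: -17/117 ≈ -0.14530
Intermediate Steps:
n(x) = -2 - 3*x (n(x) = 4 - (3*x + 6) = 4 - (6 + 3*x) = 4 + (-6 - 3*x) = -2 - 3*x)
o(q, A) = -10 - (-2 - 3*q)/q (o(q, A) = -11 - (-3/3 + (-2 - 3*q)/q) = -11 - (-3*1/3 + (-2 - 3*q)/q) = -11 - (-1 + (-2 - 3*q)/q) = -11 + (1 - (-2 - 3*q)/q) = -10 - (-2 - 3*q)/q)
1/o(17, L(-5/(-2))) = 1/(-7 + 2/17) = 1/(-117/17) = -17/117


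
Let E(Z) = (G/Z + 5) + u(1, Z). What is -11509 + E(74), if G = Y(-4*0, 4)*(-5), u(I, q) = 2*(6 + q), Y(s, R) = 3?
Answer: -839471/74 ≈ -11344.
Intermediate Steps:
u(I, q) = 12 + 2*q
G = -15 (G = 3*(-5) = -15)
E(Z) = 17 - 15/Z + 2*Z (E(Z) = (-15/Z + 5) + (12 + 2*Z) = (5 - 15/Z) + (12 + 2*Z) = 17 - 15/Z + 2*Z)
-11509 + E(74) = -11509 + (17 - 15/74 + 2*74) = -11509 + (17 - 15*1/74 + 148) = -11509 + (17 - 15/74 + 148) = -11509 + 12195/74 = -839471/74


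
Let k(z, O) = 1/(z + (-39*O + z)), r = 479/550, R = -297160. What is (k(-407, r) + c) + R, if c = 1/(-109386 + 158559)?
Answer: -6814875178205849/22933352913 ≈ -2.9716e+5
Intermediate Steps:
r = 479/550 (r = 479*(1/550) = 479/550 ≈ 0.87091)
k(z, O) = 1/(-39*O + 2*z) (k(z, O) = 1/(z + (z - 39*O)) = 1/(-39*O + 2*z))
c = 1/49173 ≈ 2.0336e-5
(k(-407, r) + c) + R = (1/(-39*479/550 + 2*(-407)) + 1/49173) - 297160 = (1/(-18681/550 - 814) + 1/49173) - 297160 = (1/(-466381/550) + 1/49173) - 297160 = (-550/466381 + 1/49173) - 297160 = -26578769/22933352913 - 297160 = -6814875178205849/22933352913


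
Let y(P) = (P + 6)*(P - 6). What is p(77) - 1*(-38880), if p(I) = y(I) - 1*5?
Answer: 44768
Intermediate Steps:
y(P) = (-6 + P)*(6 + P) (y(P) = (6 + P)*(-6 + P) = (-6 + P)*(6 + P))
p(I) = -41 + I**2 (p(I) = (-36 + I**2) - 1*5 = (-36 + I**2) - 5 = -41 + I**2)
p(77) - 1*(-38880) = (-41 + 77**2) - 1*(-38880) = (-41 + 5929) + 38880 = 5888 + 38880 = 44768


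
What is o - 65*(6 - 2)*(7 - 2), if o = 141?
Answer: -1159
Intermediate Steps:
o - 65*(6 - 2)*(7 - 2) = 141 - 65*(6 - 2)*(7 - 2) = 141 - 260*5 = 141 - 65*20 = 141 - 1300 = -1159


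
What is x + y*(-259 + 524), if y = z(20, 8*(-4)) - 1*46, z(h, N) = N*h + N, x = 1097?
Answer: -189173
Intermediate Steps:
z(h, N) = N + N*h
y = -718 (y = (8*(-4))*(1 + 20) - 1*46 = -32*21 - 46 = -672 - 46 = -718)
x + y*(-259 + 524) = 1097 - 718*(-259 + 524) = 1097 - 718*265 = 1097 - 190270 = -189173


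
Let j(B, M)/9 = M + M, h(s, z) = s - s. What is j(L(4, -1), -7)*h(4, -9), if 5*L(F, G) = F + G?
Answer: 0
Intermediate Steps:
h(s, z) = 0
L(F, G) = F/5 + G/5 (L(F, G) = (F + G)/5 = F/5 + G/5)
j(B, M) = 18*M (j(B, M) = 9*(M + M) = 9*(2*M) = 18*M)
j(L(4, -1), -7)*h(4, -9) = (18*(-7))*0 = -126*0 = 0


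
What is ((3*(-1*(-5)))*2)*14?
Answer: 420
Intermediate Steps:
((3*(-1*(-5)))*2)*14 = ((3*5)*2)*14 = (15*2)*14 = 30*14 = 420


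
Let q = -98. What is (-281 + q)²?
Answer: 143641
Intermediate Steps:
(-281 + q)² = (-281 - 98)² = (-379)² = 143641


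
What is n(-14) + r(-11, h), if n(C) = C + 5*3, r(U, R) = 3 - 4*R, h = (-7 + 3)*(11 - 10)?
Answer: 20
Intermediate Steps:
h = -4 (h = -4*1 = -4)
n(C) = 15 + C (n(C) = C + 15 = 15 + C)
n(-14) + r(-11, h) = (15 - 14) + (3 - 4*(-4)) = 1 + (3 + 16) = 1 + 19 = 20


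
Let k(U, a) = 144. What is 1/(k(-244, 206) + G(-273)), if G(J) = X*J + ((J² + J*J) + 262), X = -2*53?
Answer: 1/178402 ≈ 5.6053e-6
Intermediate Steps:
X = -106
G(J) = 262 - 106*J + 2*J² (G(J) = -106*J + ((J² + J*J) + 262) = -106*J + ((J² + J²) + 262) = -106*J + (2*J² + 262) = -106*J + (262 + 2*J²) = 262 - 106*J + 2*J²)
1/(k(-244, 206) + G(-273)) = 1/(144 + (262 - 106*(-273) + 2*(-273)²)) = 1/(144 + (262 + 28938 + 2*74529)) = 1/(144 + (262 + 28938 + 149058)) = 1/(144 + 178258) = 1/178402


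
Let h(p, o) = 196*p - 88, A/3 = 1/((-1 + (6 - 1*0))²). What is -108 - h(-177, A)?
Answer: 34672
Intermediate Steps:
A = 3/25 (A = 3/((-1 + (6 - 1*0))²) = 3/((-1 + (6 + 0))²) = 3/((-1 + 6)²) = 3/(5²) = 3/25 ≈ 0.12000)
h(p, o) = -88 + 196*p
-108 - h(-177, A) = -108 - (-88 + 196*(-177)) = -108 - (-88 - 34692) = -108 - 1*(-34780) = -108 + 34780 = 34672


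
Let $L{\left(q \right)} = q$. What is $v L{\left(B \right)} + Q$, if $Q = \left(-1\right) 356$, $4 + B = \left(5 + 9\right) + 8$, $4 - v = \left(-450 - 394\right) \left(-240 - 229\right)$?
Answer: $-7125332$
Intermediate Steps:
$v = -395832$ ($v = 4 - \left(-450 - 394\right) \left(-240 - 229\right) = 4 - \left(-844\right) \left(-469\right) = 4 - 395836 = -395832$)
$B = 18$ ($B = -4 + \left(\left(5 + 9\right) + 8\right) = -4 + \left(14 + 8\right) = -4 + 22 = 18$)
$Q = -356$
$v L{\left(B \right)} + Q = \left(-395832\right) 18 - 356 = -7124976 - 356 = -7125332$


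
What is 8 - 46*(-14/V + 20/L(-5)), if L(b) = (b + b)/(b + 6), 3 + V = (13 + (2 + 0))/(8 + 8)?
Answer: -7004/33 ≈ -212.24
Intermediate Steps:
V = -33/16 (V = -3 + (13 + (2 + 0))/(8 + 8) = -3 + (13 + 2)/16 = -3 + 15*(1/16) = -3 + 15/16 = -33/16 ≈ -2.0625)
L(b) = 2*b/(6 + b) (L(b) = (2*b)/(6 + b) = 2*b/(6 + b))
8 - 46*(-14/V + 20/L(-5)) = 8 - 46*(-14/(-33/16) + 20/((2*(-5)/(6 - 5)))) = 8 - 46*(-14*(-16/33) + 20/((2*(-5)/1))) = 8 - 46*(224/33 + 20/((2*(-5)*1))) = 8 - 46*(224/33 + 20/(-10)) = 8 - 46*(224/33 + 20*(-⅒)) = 8 - 46*(224/33 - 2) = 8 - 46*158/33 = 8 - 7268/33 = -7004/33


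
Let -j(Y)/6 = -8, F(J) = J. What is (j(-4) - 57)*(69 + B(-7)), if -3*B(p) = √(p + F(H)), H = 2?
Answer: -621 + 3*I*√5 ≈ -621.0 + 6.7082*I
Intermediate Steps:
B(p) = -√(2 + p)/3 (B(p) = -√(p + 2)/3 = -√(2 + p)/3)
j(Y) = 48 (j(Y) = -6*(-8) = 48)
(j(-4) - 57)*(69 + B(-7)) = (48 - 57)*(69 - √(2 - 7)/3) = -9*(69 - I*√5/3) = -621 + 3*I*√5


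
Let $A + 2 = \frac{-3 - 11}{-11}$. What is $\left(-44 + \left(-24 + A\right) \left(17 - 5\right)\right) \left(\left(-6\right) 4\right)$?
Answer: $\frac{89952}{11} \approx 8177.5$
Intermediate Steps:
$A = - \frac{8}{11}$ ($A = -2 + \frac{-3 - 11}{-11} = -2 - - \frac{14}{11} = -2 + \frac{14}{11} = - \frac{8}{11} \approx -0.72727$)
$\left(-44 + \left(-24 + A\right) \left(17 - 5\right)\right) \left(\left(-6\right) 4\right) = \left(-44 + \left(-24 - \frac{8}{11}\right) \left(17 - 5\right)\right) \left(\left(-6\right) 4\right) = \left(-44 - \frac{3264}{11}\right) \left(-24\right) = \left(- \frac{3748}{11}\right) \left(-24\right) = \frac{89952}{11}$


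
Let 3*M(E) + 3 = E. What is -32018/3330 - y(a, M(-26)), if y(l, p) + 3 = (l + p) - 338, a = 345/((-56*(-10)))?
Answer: 63484427/186480 ≈ 340.44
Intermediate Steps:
M(E) = -1 + E/3
a = 69/112 (a = 345/560 = 345*(1/560) = 69/112 ≈ 0.61607)
y(l, p) = -341 + l + p (y(l, p) = -3 + ((l + p) - 338) = -3 + (-338 + l + p) = -341 + l + p)
-32018/3330 - y(a, M(-26)) = -32018/3330 - (-341 + 69/112 + (-1 + (⅓)*(-26))) = -32018*1/3330 - (-341 + 69/112 + (-1 - 26/3)) = -16009/1665 - (-341 + 69/112 - 29/3) = -16009/1665 - 1*(-117617/336) = -16009/1665 + 117617/336 = 63484427/186480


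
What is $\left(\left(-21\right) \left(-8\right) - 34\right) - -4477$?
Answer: $4611$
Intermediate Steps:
$\left(\left(-21\right) \left(-8\right) - 34\right) - -4477 = \left(168 - 34\right) + 4477 = 134 + 4477 = 4611$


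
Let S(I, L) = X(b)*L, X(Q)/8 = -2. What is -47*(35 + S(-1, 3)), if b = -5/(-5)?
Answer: 611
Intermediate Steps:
b = 1 (b = -5*(-⅕) = 1)
X(Q) = -16 (X(Q) = 8*(-2) = -16)
S(I, L) = -16*L
-47*(35 + S(-1, 3)) = -47*(35 - 16*3) = -47*(35 - 48) = -47*(-13) = 611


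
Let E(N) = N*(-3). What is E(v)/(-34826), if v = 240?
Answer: 360/17413 ≈ 0.020674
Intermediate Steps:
E(N) = -3*N
E(v)/(-34826) = -3*240/(-34826) = -720*(-1/34826) = 360/17413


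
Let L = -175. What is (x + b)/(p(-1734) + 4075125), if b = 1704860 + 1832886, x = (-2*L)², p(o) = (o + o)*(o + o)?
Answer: 1220082/5367383 ≈ 0.22731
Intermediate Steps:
p(o) = 4*o² (p(o) = (2*o)*(2*o) = 4*o²)
x = 122500 (x = (-2*(-175))² = 350² = 122500)
b = 3537746
(x + b)/(p(-1734) + 4075125) = (122500 + 3537746)/(4*(-1734)² + 4075125) = 3660246/(4*3006756 + 4075125) = 3660246/(12027024 + 4075125) = 3660246/16102149 = 3660246*(1/16102149) = 1220082/5367383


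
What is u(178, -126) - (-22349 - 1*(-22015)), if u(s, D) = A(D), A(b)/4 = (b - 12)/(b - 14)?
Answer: 11828/35 ≈ 337.94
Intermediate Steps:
A(b) = 4*(-12 + b)/(-14 + b) (A(b) = 4*((b - 12)/(b - 14)) = 4*((-12 + b)/(-14 + b)) = 4*(-12 + b)/(-14 + b))
u(s, D) = 4*(-12 + D)/(-14 + D)
u(178, -126) - (-22349 - 1*(-22015)) = 4*(-12 - 126)/(-14 - 126) - (-22349 - 1*(-22015)) = 4*(-138)/(-140) - (-22349 + 22015) = 4*(-1/140)*(-138) - 1*(-334) = 138/35 + 334 = 11828/35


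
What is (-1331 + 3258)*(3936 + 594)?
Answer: 8729310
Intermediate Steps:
(-1331 + 3258)*(3936 + 594) = 1927*4530 = 8729310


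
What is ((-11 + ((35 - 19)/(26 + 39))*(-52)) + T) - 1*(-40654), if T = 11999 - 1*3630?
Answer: 244996/5 ≈ 48999.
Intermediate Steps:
T = 8369 (T = 11999 - 3630 = 8369)
((-11 + ((35 - 19)/(26 + 39))*(-52)) + T) - 1*(-40654) = ((-11 + ((35 - 19)/(26 + 39))*(-52)) + 8369) - 1*(-40654) = ((-11 + (16/65)*(-52)) + 8369) + 40654 = ((-11 - 64/5) + 8369) + 40654 = (-119/5 + 8369) + 40654 = 41726/5 + 40654 = 244996/5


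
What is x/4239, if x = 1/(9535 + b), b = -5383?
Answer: 1/17600328 ≈ 5.6817e-8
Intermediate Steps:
x = 1/4152 (x = 1/(9535 - 5383) = 1/4152 ≈ 0.00024085)
x/4239 = (1/4152)/4239 = (1/4152)*(1/4239) = 1/17600328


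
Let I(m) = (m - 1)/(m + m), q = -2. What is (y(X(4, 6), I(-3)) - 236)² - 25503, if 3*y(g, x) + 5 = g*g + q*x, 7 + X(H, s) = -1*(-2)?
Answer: 2210881/81 ≈ 27295.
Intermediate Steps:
X(H, s) = -5 (X(H, s) = -7 - 1*(-2) = -7 + 2 = -5)
I(m) = (-1 + m)/(2*m) (I(m) = (-1 + m)/((2*m)) = (-1 + m)*(1/(2*m)) = (-1 + m)/(2*m))
y(g, x) = -5/3 - 2*x/3 + g²/3 (y(g, x) = -5/3 + (g*g - 2*x)/3 = -5/3 + (g² - 2*x)/3 = -5/3 + (-2*x/3 + g²/3) = -5/3 - 2*x/3 + g²/3)
(y(X(4, 6), I(-3)) - 236)² - 25503 = ((-5/3 - (-1 - 3)/(3*(-3)) + (⅓)*(-5)²) - 236)² - 25503 = ((-5/3 - (-1)*(-4)/(3*3) + (⅓)*25) - 236)² - 25503 = ((-5/3 - ⅔*⅔ + 25/3) - 236)² - 25503 = ((-5/3 - 4/9 + 25/3) - 236)² - 25503 = (56/9 - 236)² - 25503 = (-2068/9)² - 25503 = 4276624/81 - 25503 = 2210881/81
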